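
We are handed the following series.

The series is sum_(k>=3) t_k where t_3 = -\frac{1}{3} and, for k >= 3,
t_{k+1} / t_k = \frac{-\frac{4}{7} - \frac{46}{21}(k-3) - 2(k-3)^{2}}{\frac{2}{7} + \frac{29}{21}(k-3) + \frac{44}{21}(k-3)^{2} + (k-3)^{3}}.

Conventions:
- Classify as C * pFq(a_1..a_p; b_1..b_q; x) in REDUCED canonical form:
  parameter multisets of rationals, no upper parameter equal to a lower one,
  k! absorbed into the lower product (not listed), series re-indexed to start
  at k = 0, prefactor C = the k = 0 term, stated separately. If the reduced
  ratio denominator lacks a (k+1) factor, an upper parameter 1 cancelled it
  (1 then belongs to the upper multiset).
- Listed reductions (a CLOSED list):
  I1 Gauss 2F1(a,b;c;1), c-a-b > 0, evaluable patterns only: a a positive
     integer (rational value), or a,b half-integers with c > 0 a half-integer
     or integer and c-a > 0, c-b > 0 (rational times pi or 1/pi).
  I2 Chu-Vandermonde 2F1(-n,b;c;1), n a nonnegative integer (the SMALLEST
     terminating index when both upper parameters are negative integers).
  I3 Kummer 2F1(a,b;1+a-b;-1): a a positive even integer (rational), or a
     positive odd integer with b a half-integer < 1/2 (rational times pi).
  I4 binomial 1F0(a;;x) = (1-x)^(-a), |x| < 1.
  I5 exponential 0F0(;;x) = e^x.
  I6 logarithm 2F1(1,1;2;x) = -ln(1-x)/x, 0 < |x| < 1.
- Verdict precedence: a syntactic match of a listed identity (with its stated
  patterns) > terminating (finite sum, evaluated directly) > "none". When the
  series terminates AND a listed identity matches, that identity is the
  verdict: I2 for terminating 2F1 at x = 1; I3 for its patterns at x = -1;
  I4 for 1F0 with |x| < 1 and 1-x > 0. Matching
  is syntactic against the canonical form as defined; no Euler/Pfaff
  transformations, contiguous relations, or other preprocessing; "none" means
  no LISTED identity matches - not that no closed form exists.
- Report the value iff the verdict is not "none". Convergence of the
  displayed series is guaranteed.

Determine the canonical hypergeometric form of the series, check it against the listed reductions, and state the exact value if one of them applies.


First insight: t_0 being -\frac{1}{3}, factor the ratio over Q (prefactor -1/3): negated roots = parameters.
Adjacent-term ratio: r(k) = -2 * 1 / [(k+1)] - poly over poly, x = -2 from leading terms; C = -\frac{1}{3} at k = 0.

The series (x = -2) is 0F0: upper {-}, lower {-}, prefactor -\frac{1}{3}. Verdict: exponential (I5) fires (the 0F0 exponential series at x = -2). Its exact value is \left(-\frac{1}{3}\right) \cdot e^{-2}.


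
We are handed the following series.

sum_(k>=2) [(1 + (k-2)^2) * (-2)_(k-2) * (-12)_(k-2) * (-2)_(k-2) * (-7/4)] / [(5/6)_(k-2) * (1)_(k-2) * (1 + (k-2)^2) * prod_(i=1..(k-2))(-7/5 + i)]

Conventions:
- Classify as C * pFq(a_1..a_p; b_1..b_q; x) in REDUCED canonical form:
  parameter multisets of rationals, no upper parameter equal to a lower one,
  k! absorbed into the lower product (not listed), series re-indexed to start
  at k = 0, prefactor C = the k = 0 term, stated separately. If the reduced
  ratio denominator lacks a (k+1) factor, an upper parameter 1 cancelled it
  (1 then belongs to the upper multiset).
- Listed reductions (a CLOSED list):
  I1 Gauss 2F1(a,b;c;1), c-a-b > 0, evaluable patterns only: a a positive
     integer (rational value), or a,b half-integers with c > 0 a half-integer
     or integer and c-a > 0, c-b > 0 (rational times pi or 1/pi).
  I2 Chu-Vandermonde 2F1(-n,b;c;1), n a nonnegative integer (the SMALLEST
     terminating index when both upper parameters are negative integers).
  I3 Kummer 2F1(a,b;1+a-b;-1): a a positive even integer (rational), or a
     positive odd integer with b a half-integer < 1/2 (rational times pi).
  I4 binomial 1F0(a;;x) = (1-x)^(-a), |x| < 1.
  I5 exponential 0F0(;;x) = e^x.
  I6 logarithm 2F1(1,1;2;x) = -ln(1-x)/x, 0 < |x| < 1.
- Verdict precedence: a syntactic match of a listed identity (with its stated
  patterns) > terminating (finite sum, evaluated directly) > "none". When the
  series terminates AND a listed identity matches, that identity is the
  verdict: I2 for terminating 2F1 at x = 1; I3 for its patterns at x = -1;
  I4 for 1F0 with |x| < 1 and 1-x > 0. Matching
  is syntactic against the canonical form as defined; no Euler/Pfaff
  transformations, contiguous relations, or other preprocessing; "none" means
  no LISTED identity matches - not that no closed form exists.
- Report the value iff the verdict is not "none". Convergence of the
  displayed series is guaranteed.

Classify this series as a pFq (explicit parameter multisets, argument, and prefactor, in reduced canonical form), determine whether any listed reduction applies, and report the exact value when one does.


First insight: from the first term -7/4: (1)_k (prefactor -7/4) is k! itself.
Step ratio: r(k) = 1 * (k-12) (k-2) (k-2) / [(k-2/5) (k+5/6) (k+1)] - rational; roots negated = parameters, x = 1, C = -7/4.

Reduced: x = 1, 3F2, upper = {-12, -2, -2}, lower = {-2/5, 5/6}, C = -7/4. Verdict: terminating - upper parameter -2 makes this a finite sum (last index 2), evaluated exactly. Value: 4025/4.


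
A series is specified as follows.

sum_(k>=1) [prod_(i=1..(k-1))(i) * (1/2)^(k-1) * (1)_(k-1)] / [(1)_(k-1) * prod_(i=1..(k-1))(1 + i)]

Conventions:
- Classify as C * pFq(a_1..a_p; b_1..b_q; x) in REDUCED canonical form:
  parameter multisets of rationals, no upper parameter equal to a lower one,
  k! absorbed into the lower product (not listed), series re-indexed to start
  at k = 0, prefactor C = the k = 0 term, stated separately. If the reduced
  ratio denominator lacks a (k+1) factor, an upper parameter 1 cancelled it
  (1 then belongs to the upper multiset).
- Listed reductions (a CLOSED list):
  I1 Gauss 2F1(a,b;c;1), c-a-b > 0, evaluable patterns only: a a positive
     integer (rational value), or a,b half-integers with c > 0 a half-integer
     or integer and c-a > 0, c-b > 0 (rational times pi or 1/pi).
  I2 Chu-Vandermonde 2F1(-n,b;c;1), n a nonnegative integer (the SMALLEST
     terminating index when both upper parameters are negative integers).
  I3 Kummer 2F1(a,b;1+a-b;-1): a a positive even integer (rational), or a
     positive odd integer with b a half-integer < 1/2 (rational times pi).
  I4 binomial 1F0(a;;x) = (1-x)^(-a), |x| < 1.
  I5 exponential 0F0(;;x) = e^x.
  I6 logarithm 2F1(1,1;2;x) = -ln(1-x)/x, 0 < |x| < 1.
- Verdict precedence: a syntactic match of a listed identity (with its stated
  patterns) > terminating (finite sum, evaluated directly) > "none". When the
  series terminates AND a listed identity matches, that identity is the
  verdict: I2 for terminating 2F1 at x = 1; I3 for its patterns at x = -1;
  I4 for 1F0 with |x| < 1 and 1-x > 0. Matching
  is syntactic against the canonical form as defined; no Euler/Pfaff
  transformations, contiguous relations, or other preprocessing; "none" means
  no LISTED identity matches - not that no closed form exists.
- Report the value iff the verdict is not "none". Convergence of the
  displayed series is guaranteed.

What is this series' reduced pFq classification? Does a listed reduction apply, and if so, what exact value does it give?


First insight: t_0 being 1, the lower running product (C = 1) is a rising factorial.
Adjacent-term ratio: r(k) = (1/2) * (k+1) (k+1) / [(k+2) (k+1)] ; factor over Q: parameters, x = (1/2), and C = 1.

Canonical form: C = 1 times 2F1 with upper {1, 1}, lower {2}, x = 1/2. Verdict: the I6 logarithm reduction applies (the logarithm: parameters (1,1;2), x = 1/2). Exact value: (-2) * ln(1/2).


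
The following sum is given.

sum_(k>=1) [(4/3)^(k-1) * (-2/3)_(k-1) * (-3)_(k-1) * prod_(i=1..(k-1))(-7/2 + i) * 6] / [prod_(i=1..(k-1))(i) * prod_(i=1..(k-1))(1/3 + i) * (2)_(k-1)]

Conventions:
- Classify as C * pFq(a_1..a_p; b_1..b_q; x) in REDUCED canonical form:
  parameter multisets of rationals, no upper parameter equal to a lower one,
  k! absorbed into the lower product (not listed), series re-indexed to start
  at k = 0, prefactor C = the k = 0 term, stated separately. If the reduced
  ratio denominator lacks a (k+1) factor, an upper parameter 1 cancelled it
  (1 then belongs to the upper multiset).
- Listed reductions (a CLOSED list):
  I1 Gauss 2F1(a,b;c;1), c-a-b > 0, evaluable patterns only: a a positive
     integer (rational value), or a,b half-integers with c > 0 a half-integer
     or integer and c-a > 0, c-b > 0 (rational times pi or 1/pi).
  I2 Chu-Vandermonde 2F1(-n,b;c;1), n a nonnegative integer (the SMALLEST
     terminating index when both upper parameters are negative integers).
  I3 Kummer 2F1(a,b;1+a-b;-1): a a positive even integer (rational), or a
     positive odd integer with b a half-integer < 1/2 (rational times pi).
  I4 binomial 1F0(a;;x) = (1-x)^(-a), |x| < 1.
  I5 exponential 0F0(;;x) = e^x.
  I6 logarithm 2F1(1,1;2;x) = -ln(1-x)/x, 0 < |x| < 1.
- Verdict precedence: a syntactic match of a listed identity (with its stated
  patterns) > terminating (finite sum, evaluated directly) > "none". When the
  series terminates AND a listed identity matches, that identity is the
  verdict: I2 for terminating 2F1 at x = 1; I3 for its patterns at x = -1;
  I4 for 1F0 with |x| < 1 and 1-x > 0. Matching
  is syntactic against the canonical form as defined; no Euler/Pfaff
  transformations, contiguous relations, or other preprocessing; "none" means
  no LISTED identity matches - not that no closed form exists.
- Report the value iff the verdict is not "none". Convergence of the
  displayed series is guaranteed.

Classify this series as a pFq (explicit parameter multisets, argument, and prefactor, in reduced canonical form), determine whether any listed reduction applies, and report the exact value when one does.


Key step: x = (4/3) and the product of the first k integers (prefactor 6) is k!.
Consecutive-term ratio: r(k) = (4/3) * (k-3) (k-5/2) (k-2/3) / [(k+4/3) (k+2) (k+1)] - rational in k. x = (4/3); t_0 = 6; negate the roots.

At argument 4/3: a 3F2 with upper {-3, -5/2, -2/3}, lower {4/3, 2}, scaled by C = 6. Verdict: terminating - the sum ends at index 3 because -3 is a negative integer; exact evaluation follows. Hence: -659/63.


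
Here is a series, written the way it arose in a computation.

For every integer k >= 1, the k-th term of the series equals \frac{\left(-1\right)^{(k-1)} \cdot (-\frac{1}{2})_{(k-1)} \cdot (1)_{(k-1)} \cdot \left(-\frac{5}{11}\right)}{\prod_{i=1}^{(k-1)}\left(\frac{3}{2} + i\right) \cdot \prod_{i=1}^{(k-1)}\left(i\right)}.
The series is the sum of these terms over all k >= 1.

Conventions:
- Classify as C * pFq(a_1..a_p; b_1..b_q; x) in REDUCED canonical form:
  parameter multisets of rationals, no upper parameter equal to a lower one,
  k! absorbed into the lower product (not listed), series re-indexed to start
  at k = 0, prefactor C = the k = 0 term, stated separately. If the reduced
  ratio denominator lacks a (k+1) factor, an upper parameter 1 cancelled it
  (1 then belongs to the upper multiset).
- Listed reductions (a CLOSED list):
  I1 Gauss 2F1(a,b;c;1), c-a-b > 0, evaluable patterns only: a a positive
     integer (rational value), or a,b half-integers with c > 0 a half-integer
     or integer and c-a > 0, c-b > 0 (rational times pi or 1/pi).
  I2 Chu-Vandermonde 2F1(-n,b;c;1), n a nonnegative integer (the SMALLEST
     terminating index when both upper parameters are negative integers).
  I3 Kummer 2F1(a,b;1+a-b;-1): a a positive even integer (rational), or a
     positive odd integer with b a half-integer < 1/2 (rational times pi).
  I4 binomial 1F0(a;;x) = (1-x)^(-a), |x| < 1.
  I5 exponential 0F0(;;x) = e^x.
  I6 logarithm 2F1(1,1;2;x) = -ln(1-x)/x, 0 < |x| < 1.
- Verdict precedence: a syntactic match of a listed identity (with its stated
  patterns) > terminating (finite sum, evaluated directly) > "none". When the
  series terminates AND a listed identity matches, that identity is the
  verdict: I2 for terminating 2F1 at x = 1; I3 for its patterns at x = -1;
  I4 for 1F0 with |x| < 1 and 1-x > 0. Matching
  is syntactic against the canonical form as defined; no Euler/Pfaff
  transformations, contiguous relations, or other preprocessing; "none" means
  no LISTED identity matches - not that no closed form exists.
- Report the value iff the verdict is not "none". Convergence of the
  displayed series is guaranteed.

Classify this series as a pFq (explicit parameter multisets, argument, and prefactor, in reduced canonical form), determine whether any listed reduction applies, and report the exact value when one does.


Structural cue: with t_0 = -\frac{5}{11}, the product of the first k integers (C = -5/11) is k!.
Consecutive-term ratio: r(k) = -1 * (k-\frac{1}{2}) (k+1) / [(k+\frac{5}{2}) (k+1)] - rational in k, leading ratio -1; with t_0 = -\frac{5}{11}, classification follows.

Prefactor -\frac{5}{11}, argument -1: 2F1 with upper {-\frac{1}{2}, 1} over lower {\frac{5}{2}}. Verdict: Kummer's theorem (I3) applies (x = -1; c = \frac{5}{2} equals 1+a-b for upper {-\frac{1}{2}, 1}: listed pattern). Exact value: \left(-\frac{15}{88}\right) \cdot \pi.


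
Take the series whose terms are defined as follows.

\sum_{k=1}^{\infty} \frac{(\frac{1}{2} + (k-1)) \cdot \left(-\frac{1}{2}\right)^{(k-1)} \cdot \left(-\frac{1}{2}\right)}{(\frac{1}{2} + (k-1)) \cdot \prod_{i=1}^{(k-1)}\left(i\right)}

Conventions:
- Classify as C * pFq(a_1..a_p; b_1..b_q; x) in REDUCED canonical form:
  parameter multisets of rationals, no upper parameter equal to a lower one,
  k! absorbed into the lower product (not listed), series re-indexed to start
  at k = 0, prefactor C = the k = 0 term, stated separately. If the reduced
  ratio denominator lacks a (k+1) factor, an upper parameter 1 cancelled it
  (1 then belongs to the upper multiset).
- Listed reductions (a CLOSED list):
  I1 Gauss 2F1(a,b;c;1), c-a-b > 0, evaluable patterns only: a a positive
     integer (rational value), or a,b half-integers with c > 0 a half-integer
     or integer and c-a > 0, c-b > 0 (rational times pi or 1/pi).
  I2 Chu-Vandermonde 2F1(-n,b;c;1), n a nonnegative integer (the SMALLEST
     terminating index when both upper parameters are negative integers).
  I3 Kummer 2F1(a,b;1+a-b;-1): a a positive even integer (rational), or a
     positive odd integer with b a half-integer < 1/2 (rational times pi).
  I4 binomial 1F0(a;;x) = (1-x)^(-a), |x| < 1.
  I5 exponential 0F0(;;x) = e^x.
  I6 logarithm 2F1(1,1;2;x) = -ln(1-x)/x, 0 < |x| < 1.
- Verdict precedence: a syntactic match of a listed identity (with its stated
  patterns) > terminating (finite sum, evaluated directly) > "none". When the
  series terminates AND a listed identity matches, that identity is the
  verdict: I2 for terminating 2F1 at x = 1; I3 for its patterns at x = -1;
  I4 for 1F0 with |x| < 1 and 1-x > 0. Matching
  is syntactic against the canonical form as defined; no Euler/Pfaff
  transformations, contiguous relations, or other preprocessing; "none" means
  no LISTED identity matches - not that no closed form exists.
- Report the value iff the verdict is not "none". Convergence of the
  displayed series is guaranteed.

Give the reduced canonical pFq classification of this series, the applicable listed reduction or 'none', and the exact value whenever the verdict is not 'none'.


At argument -\frac{1}{2}: a 0F0 with upper {-}, lower {-}, scaled by C = -\frac{1}{2}. Verdict: exponential (I5) matches (the 0F0 exponential series at x = -\frac{1}{2}). Value: \left(-\frac{1}{2}\right) \cdot e^{-\frac{1}{2}}.

The tell: x = -\frac{1}{2} and k + 1/2 divides numerator and denominator alike; prefactor -1/2 after cancelling.
Step ratio: r(k) = -\frac{1}{2} * 1 / [(k+1)] - rational; roots negated = parameters, x = -\frac{1}{2}, C = -\frac{1}{2}.


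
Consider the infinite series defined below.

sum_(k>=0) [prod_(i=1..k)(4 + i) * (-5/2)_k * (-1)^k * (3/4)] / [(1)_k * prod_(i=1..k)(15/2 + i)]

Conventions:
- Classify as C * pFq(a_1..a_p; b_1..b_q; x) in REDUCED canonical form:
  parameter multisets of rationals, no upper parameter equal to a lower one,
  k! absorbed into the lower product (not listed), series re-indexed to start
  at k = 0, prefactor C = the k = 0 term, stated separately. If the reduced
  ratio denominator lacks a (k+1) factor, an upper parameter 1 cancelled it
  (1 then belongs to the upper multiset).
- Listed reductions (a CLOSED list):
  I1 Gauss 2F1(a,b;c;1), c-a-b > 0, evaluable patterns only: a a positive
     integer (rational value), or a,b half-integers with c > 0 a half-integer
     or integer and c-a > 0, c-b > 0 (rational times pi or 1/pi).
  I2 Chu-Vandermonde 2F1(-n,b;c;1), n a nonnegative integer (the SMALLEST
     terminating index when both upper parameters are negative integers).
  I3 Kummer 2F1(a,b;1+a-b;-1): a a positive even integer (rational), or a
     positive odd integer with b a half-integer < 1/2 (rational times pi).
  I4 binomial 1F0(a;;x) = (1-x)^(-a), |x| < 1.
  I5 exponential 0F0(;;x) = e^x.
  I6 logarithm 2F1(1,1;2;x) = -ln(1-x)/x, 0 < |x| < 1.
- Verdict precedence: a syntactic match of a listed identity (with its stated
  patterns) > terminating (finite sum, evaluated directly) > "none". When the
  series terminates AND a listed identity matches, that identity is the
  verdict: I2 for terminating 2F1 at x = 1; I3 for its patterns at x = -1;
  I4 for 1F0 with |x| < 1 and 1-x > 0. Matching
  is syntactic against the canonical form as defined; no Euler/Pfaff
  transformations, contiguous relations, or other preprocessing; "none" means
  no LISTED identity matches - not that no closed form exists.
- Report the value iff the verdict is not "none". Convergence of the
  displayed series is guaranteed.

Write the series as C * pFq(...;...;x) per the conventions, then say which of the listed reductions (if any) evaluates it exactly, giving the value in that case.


x = -1 here; the reduced form reads 2F1, upper {-5/2, 5}, lower {17/2}, C = 3/4. Verdict: Kummer's theorem (I3) matches (x = -1; c = 17/2 equals 1+a-b for upper {-5/2, 5}: listed pattern). Exact value: (405405/524288) * pi.

Key step: t_0 being 3/4, (1)_k (C = 3/4) is k! itself.
Step ratio: r(k) = (-1) * (k-5/2) (k+5) / [(k+17/2) (k+1)] - poly over poly, x = (-1) from leading terms; C = 3/4 at k = 0.


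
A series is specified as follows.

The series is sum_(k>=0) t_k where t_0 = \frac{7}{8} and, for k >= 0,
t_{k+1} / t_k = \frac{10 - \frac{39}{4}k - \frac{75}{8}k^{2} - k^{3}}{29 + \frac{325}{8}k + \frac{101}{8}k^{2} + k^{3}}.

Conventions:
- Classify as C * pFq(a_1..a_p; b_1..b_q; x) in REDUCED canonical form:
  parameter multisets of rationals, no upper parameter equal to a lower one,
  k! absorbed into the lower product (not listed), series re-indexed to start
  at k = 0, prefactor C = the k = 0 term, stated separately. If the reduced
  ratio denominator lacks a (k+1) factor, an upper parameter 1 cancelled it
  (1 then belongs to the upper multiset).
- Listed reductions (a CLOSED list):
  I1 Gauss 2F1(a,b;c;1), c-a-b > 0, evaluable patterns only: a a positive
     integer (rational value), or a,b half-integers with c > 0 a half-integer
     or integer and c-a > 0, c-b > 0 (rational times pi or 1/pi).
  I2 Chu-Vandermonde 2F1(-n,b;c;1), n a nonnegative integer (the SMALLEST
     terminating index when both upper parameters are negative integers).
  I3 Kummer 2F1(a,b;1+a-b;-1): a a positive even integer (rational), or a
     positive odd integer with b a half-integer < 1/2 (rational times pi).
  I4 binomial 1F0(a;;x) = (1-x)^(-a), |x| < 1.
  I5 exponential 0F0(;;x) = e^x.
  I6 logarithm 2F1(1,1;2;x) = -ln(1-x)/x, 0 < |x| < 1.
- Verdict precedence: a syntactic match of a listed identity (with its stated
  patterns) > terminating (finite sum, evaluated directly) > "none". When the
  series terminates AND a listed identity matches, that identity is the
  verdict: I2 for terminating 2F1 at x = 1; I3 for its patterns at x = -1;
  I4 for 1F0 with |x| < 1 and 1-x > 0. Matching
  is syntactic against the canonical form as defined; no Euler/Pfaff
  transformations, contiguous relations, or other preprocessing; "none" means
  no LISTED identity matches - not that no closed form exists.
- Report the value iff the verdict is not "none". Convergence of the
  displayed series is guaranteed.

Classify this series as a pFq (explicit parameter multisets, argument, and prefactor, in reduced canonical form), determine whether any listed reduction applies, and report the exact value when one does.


x = -1 here; the reduced form reads 2F1, upper {-\frac{5}{8}, 2}, lower {\frac{29}{8}}, C = \frac{7}{8}. Verdict: Kummer's theorem (I3) matches (x = -1; c = \frac{29}{8} equals 1+a-b for upper {-\frac{5}{8}, 2}: listed pattern). Exact value: \frac{147}{128}.

Structural cue: t_0 being \frac{7}{8}, roots of the ratio polynomials (C = 7/8) are the negated parameters.
Adjacent-term ratio: r(k) = -1 * (k-\frac{5}{8}) (k+2) / [(k+\frac{29}{8}) (k+1)] - rational; roots negated = parameters, x = -1, C = \frac{7}{8}.


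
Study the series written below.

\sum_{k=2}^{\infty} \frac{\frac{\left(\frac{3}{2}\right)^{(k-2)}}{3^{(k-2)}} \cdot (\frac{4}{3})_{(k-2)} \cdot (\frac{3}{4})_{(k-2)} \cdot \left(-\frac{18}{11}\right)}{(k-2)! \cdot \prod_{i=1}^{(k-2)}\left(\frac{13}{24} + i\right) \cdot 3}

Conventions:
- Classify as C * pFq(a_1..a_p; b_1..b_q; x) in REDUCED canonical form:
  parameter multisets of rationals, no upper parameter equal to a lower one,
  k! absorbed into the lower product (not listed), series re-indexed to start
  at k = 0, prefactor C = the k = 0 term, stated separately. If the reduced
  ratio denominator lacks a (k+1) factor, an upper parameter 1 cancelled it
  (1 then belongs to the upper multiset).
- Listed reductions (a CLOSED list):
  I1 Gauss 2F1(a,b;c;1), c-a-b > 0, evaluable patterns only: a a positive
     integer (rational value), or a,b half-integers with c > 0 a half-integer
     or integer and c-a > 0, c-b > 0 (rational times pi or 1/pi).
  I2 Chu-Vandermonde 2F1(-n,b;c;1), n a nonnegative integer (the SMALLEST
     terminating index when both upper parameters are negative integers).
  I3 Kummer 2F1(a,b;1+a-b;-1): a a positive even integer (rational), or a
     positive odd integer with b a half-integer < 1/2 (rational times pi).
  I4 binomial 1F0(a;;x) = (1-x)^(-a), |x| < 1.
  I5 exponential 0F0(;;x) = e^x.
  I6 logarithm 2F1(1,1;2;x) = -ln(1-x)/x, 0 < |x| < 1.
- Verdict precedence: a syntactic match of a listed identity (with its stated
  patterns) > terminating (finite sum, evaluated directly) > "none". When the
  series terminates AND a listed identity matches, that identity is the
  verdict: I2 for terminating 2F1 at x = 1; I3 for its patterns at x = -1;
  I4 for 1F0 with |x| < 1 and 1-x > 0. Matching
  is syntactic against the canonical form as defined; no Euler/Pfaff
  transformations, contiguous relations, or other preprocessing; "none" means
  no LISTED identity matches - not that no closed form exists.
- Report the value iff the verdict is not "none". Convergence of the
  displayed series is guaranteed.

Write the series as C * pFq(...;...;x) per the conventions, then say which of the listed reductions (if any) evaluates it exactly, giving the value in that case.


Canonical form: C = -\frac{6}{11} times 2F1 with upper {\frac{3}{4}, \frac{4}{3}}, lower {\frac{37}{24}}, x = \frac{1}{2}. Verdict: none. No listed pattern accepts 2F1(\frac{3}{4}, \frac{4}{3}; \frac{37}{24}; \frac{1}{2}).

First insight: with t_0 = -\frac{6}{11}, the lower running product (prefactor -6/11) is a rising factorial.
Adjacent-term ratio: r(k) = \frac{1}{2} * (k+\frac{3}{4}) (k+\frac{4}{3}) / [(k+\frac{37}{24}) (k+1)] - rational in k. x = \frac{1}{2}; t_0 = -\frac{6}{11}; negate the roots.


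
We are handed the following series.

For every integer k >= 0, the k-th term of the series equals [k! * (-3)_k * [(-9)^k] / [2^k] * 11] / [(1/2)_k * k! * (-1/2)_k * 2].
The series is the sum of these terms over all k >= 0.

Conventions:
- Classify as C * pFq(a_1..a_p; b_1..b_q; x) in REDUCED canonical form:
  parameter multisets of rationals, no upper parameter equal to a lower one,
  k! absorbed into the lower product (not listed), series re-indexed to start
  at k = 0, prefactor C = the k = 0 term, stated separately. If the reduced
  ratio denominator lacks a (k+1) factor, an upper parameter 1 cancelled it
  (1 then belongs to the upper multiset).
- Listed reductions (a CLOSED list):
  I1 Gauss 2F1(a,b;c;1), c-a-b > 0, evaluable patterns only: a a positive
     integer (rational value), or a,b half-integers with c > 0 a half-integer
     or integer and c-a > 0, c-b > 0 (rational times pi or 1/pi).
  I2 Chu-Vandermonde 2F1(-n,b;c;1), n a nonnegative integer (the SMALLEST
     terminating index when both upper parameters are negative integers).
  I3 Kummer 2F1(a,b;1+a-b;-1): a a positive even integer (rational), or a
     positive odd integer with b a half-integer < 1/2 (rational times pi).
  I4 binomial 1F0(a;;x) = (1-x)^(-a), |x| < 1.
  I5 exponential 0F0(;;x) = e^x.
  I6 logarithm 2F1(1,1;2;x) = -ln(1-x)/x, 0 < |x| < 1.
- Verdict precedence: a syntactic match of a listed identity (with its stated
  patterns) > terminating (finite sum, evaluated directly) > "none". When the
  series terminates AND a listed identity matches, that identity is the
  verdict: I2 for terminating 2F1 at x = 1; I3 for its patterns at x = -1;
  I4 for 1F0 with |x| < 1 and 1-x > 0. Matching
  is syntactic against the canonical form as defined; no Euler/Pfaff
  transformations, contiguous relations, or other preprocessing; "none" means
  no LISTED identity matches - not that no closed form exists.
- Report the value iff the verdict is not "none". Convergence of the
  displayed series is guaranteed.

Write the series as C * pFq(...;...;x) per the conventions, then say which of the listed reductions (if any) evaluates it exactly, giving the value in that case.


Prefactor 11/2, argument -9/2: 2F2 with upper {-3, 1} over lower {-1/2, 1/2}. Verdict: terminating - upper -3 stops the sum at k = 3; the 4 terms are added exactly. Exact value: -81323/10.

Key observation: with t_0 = 11/2, the factorial ratio (C = 11/2) (k+a-1)!/(a-1)! is a rising factorial (a)_k.
Adjacent-term ratio: r(k) = (-9/2) * (k-3) (k+1) / [(k-1/2) (k+1/2) (k+1)] - rational in k, leading ratio (-9/2); with t_0 = 11/2, classification follows.


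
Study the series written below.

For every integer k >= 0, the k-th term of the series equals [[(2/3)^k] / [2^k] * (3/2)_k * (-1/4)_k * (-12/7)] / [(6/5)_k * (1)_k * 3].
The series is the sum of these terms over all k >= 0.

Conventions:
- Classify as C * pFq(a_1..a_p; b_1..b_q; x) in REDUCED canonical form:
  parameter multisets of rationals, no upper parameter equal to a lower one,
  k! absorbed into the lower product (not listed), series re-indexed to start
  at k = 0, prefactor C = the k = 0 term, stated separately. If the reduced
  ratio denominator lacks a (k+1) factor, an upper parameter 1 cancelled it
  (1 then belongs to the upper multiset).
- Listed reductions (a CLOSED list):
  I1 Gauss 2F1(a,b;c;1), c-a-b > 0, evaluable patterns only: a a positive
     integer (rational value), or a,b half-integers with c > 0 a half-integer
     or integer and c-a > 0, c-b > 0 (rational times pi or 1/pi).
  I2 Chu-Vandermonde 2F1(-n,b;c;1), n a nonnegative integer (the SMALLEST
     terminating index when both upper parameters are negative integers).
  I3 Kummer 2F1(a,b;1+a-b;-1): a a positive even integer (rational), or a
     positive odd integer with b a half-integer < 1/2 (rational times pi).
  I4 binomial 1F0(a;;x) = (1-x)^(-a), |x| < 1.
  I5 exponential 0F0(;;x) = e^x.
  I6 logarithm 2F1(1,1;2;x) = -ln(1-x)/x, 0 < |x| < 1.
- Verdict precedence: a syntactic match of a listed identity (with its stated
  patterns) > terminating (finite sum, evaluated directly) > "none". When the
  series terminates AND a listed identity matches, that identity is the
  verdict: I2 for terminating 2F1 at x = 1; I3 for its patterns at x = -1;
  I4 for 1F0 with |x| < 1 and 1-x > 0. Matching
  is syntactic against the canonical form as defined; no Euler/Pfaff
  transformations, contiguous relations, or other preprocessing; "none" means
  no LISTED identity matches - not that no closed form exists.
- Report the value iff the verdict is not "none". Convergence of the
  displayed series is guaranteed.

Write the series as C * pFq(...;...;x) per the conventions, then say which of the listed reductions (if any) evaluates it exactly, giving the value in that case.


The tell: from the first term -4/7: (1)_k (C = -4/7) is k! itself.
Consecutive-term ratio: r(k) = (1/3) * (k-1/4) (k+3/2) / [(k+6/5) (k+1)] - poly over poly, x = (1/3) from leading terms; C = -4/7 at k = 0.

Reduced: x = 1/3, 2F1, upper = {-1/4, 3/2}, lower = {6/5}, C = -4/7. Verdict: none - this 2F1 at x = 1/3 matches no listed pattern, and upper {-1/4, 3/2} holds no stopper.


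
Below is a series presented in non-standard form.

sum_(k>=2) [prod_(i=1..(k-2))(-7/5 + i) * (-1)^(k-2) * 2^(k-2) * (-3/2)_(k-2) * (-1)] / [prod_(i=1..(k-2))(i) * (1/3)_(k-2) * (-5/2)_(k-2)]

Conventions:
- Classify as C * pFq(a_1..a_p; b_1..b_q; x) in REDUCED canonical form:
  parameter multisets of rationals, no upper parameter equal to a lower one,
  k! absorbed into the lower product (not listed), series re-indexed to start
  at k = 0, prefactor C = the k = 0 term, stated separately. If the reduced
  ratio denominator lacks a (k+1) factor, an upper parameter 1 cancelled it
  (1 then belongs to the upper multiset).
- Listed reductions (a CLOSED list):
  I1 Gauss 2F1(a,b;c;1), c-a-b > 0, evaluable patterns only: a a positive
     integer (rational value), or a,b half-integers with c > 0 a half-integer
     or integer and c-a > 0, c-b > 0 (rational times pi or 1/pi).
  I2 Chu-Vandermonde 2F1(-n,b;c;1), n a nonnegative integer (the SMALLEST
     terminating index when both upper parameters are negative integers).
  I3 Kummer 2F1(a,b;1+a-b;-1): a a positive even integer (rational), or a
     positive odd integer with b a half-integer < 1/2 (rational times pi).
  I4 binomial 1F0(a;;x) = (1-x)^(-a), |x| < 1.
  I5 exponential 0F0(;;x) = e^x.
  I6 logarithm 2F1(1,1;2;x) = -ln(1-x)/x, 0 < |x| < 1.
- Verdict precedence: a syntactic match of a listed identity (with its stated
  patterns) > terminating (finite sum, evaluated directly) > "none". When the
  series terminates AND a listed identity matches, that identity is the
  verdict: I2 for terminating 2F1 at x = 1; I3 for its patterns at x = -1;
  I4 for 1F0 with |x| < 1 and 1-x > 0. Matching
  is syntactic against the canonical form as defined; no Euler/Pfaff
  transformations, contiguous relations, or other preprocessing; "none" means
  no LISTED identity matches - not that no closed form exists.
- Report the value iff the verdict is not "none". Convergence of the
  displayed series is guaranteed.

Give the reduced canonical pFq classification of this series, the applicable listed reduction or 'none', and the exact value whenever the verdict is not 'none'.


With C = -1: the canonical form is 2F2(-3/2, -2/5; -5/2, 1/3; -2). Verdict: none (x = -2): each listed identity misses the multisets {-3/2, -2/5} ; {-5/2, 1/3}.

Key step: with t_0 = -1, the product of the first k integers (prefactor -1) is k!.
Consecutive-term ratio: r(k) = (-2) * (k-3/2) (k-2/5) / [(k-5/2) (k+1/3) (k+1)] - rational; roots negated = parameters, x = (-2), C = -1.


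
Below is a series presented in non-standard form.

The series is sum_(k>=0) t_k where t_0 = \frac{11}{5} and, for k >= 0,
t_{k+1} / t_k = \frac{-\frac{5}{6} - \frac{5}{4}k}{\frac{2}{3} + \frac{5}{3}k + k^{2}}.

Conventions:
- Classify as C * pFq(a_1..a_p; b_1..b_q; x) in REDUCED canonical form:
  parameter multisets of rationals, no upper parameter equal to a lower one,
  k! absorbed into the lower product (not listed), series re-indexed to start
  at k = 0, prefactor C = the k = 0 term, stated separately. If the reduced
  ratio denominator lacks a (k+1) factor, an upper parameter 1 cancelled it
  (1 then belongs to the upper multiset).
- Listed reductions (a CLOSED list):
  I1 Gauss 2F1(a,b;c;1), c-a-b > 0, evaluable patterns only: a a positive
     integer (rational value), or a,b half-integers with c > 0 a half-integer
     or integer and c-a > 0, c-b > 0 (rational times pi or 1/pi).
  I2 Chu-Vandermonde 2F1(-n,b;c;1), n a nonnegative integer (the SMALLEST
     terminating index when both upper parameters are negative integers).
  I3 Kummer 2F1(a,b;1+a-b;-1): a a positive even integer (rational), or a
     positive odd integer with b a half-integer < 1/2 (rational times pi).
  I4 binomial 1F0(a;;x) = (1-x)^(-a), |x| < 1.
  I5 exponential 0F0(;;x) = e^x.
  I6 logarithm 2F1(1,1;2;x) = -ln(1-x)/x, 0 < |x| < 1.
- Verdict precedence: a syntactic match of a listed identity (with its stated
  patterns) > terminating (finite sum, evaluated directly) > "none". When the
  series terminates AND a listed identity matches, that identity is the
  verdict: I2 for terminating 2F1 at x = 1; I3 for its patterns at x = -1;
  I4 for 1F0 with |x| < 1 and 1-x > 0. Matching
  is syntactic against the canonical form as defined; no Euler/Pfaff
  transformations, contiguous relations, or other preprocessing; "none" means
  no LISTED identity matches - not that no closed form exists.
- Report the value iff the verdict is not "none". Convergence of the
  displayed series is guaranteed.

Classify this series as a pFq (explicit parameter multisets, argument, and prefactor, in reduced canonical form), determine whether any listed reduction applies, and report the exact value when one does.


Structural cue: t_0 being \frac{11}{5}, cancel k + 2/3 from the displayed ratio first; then C = 11/5.
Term ratio: r(k) = -\frac{5}{4} * 1 / [(k+1)] - rational; roots negated = parameters, x = -\frac{5}{4}, C = \frac{11}{5}.

Canonical form: C = \frac{11}{5} times 0F0 with upper {-}, lower {-}, x = -\frac{5}{4}. Verdict: this is the I5 exponential reduction (the 0F0 exponential series at x = -\frac{5}{4}). Exact value: \frac{11}{5} \cdot e^{-\frac{5}{4}}.


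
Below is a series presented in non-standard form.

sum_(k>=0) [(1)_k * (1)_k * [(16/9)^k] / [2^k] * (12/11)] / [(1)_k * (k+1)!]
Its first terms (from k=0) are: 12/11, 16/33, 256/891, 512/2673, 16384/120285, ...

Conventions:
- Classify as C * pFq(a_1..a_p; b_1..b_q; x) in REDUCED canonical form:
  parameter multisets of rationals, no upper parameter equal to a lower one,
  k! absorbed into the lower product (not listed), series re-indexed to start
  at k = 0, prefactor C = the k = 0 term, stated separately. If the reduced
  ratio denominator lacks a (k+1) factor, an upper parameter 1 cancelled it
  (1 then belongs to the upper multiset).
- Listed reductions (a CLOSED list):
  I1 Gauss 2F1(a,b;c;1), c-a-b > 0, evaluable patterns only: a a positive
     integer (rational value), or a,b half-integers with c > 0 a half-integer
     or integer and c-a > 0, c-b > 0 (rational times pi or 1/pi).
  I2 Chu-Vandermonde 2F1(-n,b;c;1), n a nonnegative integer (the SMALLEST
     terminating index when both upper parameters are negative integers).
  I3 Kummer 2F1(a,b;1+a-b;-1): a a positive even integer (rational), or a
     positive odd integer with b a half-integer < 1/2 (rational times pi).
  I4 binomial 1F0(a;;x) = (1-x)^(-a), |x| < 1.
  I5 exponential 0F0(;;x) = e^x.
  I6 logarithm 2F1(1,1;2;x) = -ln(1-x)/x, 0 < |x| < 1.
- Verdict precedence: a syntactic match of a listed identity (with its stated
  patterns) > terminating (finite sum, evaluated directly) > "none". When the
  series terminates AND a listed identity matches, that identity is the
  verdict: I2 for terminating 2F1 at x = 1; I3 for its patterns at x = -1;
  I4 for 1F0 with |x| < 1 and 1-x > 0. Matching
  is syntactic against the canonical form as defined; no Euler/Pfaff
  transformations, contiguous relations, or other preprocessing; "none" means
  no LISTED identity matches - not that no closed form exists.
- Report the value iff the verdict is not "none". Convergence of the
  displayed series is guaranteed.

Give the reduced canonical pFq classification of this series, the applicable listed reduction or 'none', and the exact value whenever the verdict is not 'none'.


Reduced: x = 8/9, 2F1, upper = {1, 1}, lower = {2}, C = 12/11. Verdict: the logarithmic series (I6) matches (the logarithm: parameters (1,1;2), x = 8/9). Its exact value is (-27/22) * ln(1/9).

The tell: x = (8/9) and the denominator's factorial ratio (C = 12/11) is a lower Pochhammer.
Term ratio: r(k) = (8/9) * (k+1) (k+1) / [(k+2) (k+1)] ; factor over Q: parameters, x = (8/9), and C = 12/11.


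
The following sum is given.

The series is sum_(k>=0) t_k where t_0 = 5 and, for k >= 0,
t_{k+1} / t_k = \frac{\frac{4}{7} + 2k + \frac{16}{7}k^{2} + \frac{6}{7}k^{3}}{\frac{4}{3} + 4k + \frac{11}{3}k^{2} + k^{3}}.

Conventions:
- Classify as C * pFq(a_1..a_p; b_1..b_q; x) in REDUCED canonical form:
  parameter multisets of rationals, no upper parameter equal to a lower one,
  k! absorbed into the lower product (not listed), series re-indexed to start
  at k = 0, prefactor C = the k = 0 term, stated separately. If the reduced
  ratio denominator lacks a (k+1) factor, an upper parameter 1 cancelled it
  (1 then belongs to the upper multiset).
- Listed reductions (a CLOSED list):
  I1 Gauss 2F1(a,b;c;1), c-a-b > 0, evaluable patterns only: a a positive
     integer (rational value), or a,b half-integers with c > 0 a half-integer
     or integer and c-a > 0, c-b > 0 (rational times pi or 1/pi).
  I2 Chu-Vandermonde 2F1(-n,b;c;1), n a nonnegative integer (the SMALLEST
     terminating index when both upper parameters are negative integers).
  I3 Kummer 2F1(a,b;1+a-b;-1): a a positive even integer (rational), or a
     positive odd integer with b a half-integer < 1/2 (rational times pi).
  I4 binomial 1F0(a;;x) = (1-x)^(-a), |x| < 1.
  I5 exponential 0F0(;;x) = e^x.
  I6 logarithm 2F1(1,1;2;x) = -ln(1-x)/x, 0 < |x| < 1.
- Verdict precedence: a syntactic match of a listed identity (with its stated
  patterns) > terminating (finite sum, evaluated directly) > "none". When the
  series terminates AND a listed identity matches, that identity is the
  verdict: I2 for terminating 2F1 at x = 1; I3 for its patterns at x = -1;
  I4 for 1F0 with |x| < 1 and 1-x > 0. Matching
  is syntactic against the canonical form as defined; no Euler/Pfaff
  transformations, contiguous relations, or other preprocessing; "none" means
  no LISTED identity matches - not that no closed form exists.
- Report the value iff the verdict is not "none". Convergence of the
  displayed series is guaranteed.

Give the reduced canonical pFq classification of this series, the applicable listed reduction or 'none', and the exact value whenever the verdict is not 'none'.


Canonical form: C = 5 times 2F1 with upper {1, 1}, lower {2}, x = \frac{6}{7}. Verdict: the I6 logarithm reduction matches (the logarithm: parameters (1,1;2), x = \frac{6}{7}). Value: \left(-\frac{35}{6}\right) \cdot \ln\left(\frac{1}{7}\right).

First insight: t_0 = 5 here, and the ratio is unreduced: k + 2/3 divides both sides (prefactor 5).
Adjacent-term ratio: r(k) = \frac{6}{7} * (k+1) (k+1) / [(k+2) (k+1)] - rational; roots negated = parameters, x = \frac{6}{7}, C = 5.


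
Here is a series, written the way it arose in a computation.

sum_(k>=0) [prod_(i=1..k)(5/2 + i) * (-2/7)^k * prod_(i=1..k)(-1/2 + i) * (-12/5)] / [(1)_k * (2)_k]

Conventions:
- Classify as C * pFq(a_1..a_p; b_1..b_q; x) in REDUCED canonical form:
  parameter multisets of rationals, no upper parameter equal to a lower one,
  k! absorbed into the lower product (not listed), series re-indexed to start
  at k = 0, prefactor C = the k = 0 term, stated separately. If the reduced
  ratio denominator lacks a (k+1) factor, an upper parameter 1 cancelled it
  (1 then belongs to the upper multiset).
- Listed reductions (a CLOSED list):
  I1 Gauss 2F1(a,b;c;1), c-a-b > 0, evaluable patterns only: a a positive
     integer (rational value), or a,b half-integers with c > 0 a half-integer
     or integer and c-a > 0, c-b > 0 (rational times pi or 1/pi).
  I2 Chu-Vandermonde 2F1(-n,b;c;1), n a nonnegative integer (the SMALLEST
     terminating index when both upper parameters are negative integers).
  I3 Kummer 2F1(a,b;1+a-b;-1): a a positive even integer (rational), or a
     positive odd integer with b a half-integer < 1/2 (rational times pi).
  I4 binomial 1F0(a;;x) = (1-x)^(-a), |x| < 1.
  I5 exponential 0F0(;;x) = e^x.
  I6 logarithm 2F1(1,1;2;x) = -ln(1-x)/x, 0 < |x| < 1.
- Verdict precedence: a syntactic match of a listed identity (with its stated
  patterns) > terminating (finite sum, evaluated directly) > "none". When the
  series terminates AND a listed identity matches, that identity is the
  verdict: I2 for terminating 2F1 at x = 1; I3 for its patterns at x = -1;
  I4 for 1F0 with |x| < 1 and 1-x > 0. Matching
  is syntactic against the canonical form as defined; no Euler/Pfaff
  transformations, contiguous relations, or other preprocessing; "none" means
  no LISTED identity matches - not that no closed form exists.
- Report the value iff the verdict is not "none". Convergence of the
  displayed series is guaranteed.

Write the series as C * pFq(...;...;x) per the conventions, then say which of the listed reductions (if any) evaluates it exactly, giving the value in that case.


x = -2/7 here; the reduced form reads 2F1, upper {1/2, 7/2}, lower {2}, C = -12/5. Verdict: no listed reduction: x = -2/7 and upper {1/2, 7/2} fail every I1-I6 pattern.

Structural cue: x = (-2/7) and the running product (prefactor -12/5) telescopes to a rising factorial.
Adjacent-term ratio: r(k) = (-2/7) * (k+1/2) (k+7/2) / [(k+2) (k+1)] - rational; roots negated = parameters, x = (-2/7), C = -12/5.
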